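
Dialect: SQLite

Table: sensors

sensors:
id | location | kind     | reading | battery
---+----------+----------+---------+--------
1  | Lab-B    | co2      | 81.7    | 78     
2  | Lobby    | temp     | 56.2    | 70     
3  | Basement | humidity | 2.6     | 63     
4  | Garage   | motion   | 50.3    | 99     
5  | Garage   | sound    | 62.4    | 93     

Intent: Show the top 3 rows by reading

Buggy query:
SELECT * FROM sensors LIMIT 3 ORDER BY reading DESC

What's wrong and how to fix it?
Bug: ORDER BY cannot follow LIMIT; LIMIT is the final clause

Fix: Swap the clauses: ORDER BY first, then LIMIT

Corrected query:
SELECT * FROM sensors ORDER BY reading DESC LIMIT 3

Result:
id | location | kind  | reading | battery
---+----------+-------+---------+--------
1  | Lab-B    | co2   | 81.7    | 78     
5  | Garage   | sound | 62.4    | 93     
2  | Lobby    | temp  | 56.2    | 70     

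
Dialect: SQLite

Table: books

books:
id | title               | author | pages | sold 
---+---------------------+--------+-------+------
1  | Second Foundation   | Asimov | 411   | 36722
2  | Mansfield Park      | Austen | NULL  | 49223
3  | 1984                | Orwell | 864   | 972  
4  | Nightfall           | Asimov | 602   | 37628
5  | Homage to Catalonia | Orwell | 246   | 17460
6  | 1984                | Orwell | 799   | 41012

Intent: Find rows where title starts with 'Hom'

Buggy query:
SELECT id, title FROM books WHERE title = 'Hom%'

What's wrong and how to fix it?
Bug: Wildcards only work with LIKE; '=' treats '%' as a literal character

Fix: Replace '=' with LIKE so 'Hom%' is treated as a pattern

Corrected query:
SELECT id, title FROM books WHERE title LIKE 'Hom%'

Result:
id | title              
---+--------------------
5  | Homage to Catalonia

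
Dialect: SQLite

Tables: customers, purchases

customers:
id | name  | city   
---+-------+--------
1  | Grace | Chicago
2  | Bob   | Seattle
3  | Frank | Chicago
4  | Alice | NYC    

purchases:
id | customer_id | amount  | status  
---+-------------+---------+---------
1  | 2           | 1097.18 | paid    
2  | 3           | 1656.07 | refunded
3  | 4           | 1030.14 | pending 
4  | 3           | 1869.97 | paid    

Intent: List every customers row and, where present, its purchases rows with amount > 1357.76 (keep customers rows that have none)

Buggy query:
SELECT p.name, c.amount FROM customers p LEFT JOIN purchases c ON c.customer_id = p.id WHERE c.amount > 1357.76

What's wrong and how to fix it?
Bug: A WHERE condition on the right-hand table after LEFT JOIN drops unmatched parents

Fix: Move the right-table condition into the ON clause so unmatched parents are kept

Corrected query:
SELECT p.name, c.amount FROM customers p LEFT JOIN purchases c ON c.customer_id = p.id AND c.amount > 1357.76

Result:
name  | amount 
------+--------
Grace | NULL   
Bob   | NULL   
Frank | 1656.07
Frank | 1869.97
Alice | NULL   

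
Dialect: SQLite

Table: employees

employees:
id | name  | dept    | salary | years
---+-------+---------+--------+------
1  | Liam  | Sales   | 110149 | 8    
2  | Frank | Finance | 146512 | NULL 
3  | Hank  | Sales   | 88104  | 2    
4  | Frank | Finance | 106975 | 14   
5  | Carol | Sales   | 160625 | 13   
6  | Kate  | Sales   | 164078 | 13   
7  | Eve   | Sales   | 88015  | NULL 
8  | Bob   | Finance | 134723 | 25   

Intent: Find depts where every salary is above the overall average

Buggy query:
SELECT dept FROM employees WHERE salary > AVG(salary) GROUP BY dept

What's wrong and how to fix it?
Bug: AVG() is an aggregate; it can't sit directly in WHERE

Fix: Use a subquery for AVG and a HAVING MIN(...) filter so the condition holds for every row in the group

Corrected query:
SELECT dept FROM employees GROUP BY dept HAVING MIN(salary) > (SELECT AVG(salary) FROM employees)

Result:
(no rows)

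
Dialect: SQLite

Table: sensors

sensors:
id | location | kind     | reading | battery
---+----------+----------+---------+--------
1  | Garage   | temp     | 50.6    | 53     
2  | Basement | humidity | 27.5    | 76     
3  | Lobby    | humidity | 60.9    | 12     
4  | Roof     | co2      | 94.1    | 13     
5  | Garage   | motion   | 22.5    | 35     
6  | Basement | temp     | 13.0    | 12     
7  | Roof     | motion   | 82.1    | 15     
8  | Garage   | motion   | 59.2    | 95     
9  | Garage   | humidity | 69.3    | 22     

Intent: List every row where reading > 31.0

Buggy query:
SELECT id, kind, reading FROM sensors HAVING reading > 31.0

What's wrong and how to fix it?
Bug: HAVING filters the output of aggregation, but this query has no GROUP BY and no aggregate functions, so SQLite rejects it (HAVING clause on a non-aggregate query); the condition here is per row

Fix: Replace HAVING with WHERE since the condition applies to individual rows

Corrected query:
SELECT id, kind, reading FROM sensors WHERE reading > 31.0

Result:
id | kind     | reading
---+----------+--------
1  | temp     | 50.6   
3  | humidity | 60.9   
4  | co2      | 94.1   
7  | motion   | 82.1   
8  | motion   | 59.2   
9  | humidity | 69.3   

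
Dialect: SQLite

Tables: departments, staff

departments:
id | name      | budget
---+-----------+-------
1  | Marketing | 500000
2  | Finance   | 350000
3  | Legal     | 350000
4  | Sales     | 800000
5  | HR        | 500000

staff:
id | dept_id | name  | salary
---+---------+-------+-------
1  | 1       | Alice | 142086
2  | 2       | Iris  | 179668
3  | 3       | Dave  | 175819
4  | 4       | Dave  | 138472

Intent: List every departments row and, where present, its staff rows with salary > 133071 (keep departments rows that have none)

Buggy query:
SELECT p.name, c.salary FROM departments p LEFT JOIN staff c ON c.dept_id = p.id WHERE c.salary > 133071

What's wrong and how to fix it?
Bug: A WHERE condition on the right-hand table after LEFT JOIN drops unmatched parents

Fix: Put 'c.salary > 133071' in the JOIN's ON clause instead of WHERE

Corrected query:
SELECT p.name, c.salary FROM departments p LEFT JOIN staff c ON c.dept_id = p.id AND c.salary > 133071

Result:
name      | salary
----------+-------
Marketing | 142086
Finance   | 179668
Legal     | 175819
Sales     | 138472
HR        | NULL  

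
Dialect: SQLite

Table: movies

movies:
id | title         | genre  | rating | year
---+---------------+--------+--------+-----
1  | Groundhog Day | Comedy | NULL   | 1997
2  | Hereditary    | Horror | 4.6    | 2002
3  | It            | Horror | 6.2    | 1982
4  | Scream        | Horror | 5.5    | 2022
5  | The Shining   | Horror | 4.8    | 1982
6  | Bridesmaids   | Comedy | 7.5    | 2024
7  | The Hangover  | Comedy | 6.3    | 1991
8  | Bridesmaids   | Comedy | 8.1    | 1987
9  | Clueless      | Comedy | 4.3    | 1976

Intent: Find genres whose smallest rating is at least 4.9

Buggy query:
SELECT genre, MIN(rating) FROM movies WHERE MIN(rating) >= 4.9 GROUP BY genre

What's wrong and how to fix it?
Bug: MIN() in WHERE is a misuse of aggregate

Fix: Use HAVING for the per-group MIN condition

Corrected query:
SELECT genre, MIN(rating) FROM movies GROUP BY genre HAVING MIN(rating) >= 4.9

Result:
(no rows)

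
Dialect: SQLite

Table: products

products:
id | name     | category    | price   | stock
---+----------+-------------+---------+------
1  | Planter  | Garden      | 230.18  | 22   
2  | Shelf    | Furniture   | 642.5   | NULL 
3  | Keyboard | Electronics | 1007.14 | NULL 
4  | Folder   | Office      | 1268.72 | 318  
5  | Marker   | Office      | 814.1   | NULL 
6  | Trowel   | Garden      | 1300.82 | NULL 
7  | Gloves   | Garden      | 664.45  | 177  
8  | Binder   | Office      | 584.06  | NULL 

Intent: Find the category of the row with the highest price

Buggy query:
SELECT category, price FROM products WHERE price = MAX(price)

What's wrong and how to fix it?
Bug: MAX(price) is an aggregate and cannot be used directly in WHERE

Fix: Use a subquery: WHERE price = (SELECT MAX(price) FROM products)

Corrected query:
SELECT category, price FROM products WHERE price = (SELECT MAX(price) FROM products)

Result:
category | price  
---------+--------
Garden   | 1300.82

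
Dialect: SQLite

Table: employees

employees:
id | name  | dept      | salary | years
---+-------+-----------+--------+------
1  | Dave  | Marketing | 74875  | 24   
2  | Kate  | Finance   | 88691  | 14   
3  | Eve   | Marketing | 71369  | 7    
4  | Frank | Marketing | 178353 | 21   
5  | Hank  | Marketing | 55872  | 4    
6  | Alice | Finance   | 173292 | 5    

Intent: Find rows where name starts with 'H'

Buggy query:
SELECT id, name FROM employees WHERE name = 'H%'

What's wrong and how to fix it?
Bug: '=' compares the literal string including the % character; pattern matching needs LIKE

Fix: Use LIKE for wildcard pattern matching

Corrected query:
SELECT id, name FROM employees WHERE name LIKE 'H%'

Result:
id | name
---+-----
5  | Hank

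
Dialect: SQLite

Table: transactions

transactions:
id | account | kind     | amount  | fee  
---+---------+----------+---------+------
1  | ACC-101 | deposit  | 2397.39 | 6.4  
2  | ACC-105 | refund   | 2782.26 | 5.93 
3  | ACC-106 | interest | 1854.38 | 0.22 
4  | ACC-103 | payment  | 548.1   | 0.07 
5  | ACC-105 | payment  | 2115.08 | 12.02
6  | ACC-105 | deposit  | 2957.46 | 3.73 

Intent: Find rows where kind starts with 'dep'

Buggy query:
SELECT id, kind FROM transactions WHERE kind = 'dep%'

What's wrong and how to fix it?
Bug: '=' compares the literal string including the % character; pattern matching needs LIKE

Fix: Use LIKE for wildcard pattern matching

Corrected query:
SELECT id, kind FROM transactions WHERE kind LIKE 'dep%'

Result:
id | kind   
---+--------
1  | deposit
6  | deposit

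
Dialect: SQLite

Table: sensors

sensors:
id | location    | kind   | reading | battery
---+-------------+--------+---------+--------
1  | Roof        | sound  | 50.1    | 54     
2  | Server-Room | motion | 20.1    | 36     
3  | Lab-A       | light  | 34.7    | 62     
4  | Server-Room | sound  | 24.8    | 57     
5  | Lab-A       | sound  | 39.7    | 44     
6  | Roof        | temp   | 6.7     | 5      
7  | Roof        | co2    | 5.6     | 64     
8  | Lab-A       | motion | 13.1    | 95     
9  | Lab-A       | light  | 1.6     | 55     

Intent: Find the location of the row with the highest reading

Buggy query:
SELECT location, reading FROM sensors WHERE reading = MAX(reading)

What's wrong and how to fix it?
Bug: MAX(reading) is an aggregate and cannot be used directly in WHERE

Fix: Use a subquery: WHERE reading = (SELECT MAX(reading) FROM sensors)

Corrected query:
SELECT location, reading FROM sensors WHERE reading = (SELECT MAX(reading) FROM sensors)

Result:
location | reading
---------+--------
Roof     | 50.1   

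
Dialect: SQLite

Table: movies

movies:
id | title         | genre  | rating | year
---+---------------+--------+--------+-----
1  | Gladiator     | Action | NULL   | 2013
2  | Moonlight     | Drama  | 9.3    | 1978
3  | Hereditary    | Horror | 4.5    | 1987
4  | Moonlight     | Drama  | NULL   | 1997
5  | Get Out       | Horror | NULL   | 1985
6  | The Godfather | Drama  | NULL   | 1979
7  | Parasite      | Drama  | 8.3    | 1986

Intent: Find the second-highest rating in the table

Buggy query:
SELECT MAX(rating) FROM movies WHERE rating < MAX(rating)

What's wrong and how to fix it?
Bug: The inner MAX is an aggregate inside WHERE, which is not allowed

Fix: Compute the overall MAX in a subquery, then take MAX of rows below it

Corrected query:
SELECT MAX(rating) FROM movies WHERE rating < (SELECT MAX(rating) FROM movies)

Result:
MAX(rating)
-----------
8.3        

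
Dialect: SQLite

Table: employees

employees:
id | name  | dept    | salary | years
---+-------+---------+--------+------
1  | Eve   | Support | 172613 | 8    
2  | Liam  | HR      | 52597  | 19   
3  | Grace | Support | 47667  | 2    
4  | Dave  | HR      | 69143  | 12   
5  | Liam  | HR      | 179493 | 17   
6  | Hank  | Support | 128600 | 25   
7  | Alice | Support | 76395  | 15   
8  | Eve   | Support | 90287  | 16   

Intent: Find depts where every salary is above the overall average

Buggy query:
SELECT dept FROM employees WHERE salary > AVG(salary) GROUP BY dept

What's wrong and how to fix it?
Bug: WHERE evaluates per row before aggregation, so AVG() is unavailable

Fix: Use a subquery for AVG and a HAVING MIN(...) filter so the condition holds for every row in the group

Corrected query:
SELECT dept FROM employees GROUP BY dept HAVING MIN(salary) > (SELECT AVG(salary) FROM employees)

Result:
(no rows)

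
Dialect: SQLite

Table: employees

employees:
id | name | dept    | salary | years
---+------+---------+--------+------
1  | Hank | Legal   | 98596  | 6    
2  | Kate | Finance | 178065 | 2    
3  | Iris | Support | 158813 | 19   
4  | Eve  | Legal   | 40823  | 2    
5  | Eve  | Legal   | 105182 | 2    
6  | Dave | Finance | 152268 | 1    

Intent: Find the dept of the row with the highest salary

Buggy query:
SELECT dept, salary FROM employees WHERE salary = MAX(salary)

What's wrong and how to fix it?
Bug: WHERE is evaluated per row; an aggregate over the whole table isn't defined there

Fix: Use a subquery: WHERE salary = (SELECT MAX(salary) FROM employees)

Corrected query:
SELECT dept, salary FROM employees WHERE salary = (SELECT MAX(salary) FROM employees)

Result:
dept    | salary
--------+-------
Finance | 178065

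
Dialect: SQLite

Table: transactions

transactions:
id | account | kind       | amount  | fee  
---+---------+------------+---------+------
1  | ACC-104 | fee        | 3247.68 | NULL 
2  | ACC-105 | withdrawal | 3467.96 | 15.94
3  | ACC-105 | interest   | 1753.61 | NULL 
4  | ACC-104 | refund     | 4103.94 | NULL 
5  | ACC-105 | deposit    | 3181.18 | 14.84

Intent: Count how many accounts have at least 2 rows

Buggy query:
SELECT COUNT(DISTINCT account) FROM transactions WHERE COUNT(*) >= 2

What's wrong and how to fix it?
Bug: WHERE filters individual rows, not groups, so a group-level COUNT is invalid there

Fix: Group first with HAVING COUNT(*) >= 2, then COUNT the resulting groups

Corrected query:
SELECT COUNT(*) FROM (SELECT account FROM transactions GROUP BY account HAVING COUNT(*) >= 2)

Result:
COUNT(*)
--------
2       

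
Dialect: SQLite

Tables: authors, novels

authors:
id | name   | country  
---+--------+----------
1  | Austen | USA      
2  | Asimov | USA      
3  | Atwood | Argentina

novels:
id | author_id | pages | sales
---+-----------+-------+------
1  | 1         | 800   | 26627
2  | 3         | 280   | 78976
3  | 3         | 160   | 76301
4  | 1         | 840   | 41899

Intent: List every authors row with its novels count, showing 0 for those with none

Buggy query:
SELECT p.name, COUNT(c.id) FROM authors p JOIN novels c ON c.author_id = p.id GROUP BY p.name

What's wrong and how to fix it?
Bug: INNER JOIN drops authors rows that have no matching novels rows

Fix: Switch to LEFT JOIN to retain unmatched parent rows

Corrected query:
SELECT p.name, COUNT(c.id) FROM authors p LEFT JOIN novels c ON c.author_id = p.id GROUP BY p.name

Result:
name   | COUNT(c.id)
-------+------------
Asimov | 0          
Atwood | 2          
Austen | 2          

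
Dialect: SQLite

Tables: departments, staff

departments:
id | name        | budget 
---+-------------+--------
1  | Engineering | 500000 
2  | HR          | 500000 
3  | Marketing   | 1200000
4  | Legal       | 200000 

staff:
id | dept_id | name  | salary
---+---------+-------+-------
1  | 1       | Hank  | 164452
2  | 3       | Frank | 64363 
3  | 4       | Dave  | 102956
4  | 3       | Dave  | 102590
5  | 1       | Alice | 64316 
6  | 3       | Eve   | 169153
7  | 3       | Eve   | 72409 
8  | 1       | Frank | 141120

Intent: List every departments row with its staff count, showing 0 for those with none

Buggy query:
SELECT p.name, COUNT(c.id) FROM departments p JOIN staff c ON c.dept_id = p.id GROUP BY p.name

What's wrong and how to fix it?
Bug: An inner join excludes parents with zero children

Fix: Use LEFT JOIN so parents without children still appear (COUNT(c.id) gives 0)

Corrected query:
SELECT p.name, COUNT(c.id) FROM departments p LEFT JOIN staff c ON c.dept_id = p.id GROUP BY p.name

Result:
name        | COUNT(c.id)
------------+------------
Engineering | 3          
HR          | 0          
Legal       | 1          
Marketing   | 4          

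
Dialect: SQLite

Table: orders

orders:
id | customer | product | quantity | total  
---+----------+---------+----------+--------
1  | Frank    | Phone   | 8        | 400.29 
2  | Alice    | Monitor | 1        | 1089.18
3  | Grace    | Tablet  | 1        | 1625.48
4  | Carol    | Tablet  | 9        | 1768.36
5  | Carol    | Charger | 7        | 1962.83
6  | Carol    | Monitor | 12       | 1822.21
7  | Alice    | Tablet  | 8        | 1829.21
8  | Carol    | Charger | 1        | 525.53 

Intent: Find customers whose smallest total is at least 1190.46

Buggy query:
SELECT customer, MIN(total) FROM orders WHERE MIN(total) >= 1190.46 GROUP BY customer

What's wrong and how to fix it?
Bug: Aggregates like MIN are computed per group after WHERE runs

Fix: Use HAVING for the per-group MIN condition

Corrected query:
SELECT customer, MIN(total) FROM orders GROUP BY customer HAVING MIN(total) >= 1190.46

Result:
customer | MIN(total)
---------+-----------
Grace    | 1625.48   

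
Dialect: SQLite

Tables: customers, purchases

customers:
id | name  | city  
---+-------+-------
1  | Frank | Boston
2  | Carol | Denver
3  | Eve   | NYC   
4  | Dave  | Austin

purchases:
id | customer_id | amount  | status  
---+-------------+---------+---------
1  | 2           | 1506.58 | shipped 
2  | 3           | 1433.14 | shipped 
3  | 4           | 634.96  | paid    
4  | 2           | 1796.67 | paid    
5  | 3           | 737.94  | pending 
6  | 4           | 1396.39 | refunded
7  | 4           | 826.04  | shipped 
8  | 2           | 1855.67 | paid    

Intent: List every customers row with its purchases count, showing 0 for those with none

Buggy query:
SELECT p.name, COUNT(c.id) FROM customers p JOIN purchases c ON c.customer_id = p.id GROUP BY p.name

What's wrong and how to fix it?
Bug: An inner join excludes parents with zero children

Fix: Use LEFT JOIN so parents without children still appear (COUNT(c.id) gives 0)

Corrected query:
SELECT p.name, COUNT(c.id) FROM customers p LEFT JOIN purchases c ON c.customer_id = p.id GROUP BY p.name

Result:
name  | COUNT(c.id)
------+------------
Carol | 3          
Dave  | 3          
Eve   | 2          
Frank | 0          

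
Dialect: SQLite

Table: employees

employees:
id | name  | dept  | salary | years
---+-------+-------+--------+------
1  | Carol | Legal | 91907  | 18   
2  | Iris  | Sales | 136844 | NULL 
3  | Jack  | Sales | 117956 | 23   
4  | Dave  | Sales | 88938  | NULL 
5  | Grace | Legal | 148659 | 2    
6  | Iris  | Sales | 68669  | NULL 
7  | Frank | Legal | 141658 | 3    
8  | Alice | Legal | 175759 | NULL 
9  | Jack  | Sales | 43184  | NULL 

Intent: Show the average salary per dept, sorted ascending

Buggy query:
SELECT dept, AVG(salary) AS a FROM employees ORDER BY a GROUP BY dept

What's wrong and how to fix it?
Bug: ORDER BY appears before GROUP BY; SQL clause order requires GROUP BY first

Fix: Move ORDER BY to the end, after GROUP BY

Corrected query:
SELECT dept, AVG(salary) AS a FROM employees GROUP BY dept ORDER BY a

Result:
dept  | a        
------+----------
Sales | 91118.2  
Legal | 139495.75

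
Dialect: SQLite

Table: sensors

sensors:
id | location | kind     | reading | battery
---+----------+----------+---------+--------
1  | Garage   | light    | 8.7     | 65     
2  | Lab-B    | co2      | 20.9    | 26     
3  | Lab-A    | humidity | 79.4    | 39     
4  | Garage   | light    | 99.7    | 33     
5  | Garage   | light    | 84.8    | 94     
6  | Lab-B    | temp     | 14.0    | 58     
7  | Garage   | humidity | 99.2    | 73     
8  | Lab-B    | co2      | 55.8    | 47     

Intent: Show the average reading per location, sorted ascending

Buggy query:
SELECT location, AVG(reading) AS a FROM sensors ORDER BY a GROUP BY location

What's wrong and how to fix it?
Bug: GROUP BY must precede ORDER BY

Fix: Move ORDER BY to the end, after GROUP BY

Corrected query:
SELECT location, AVG(reading) AS a FROM sensors GROUP BY location ORDER BY a

Result:
location | a        
---------+----------
Lab-B    | 30.233333
Garage   | 73.1     
Lab-A    | 79.4     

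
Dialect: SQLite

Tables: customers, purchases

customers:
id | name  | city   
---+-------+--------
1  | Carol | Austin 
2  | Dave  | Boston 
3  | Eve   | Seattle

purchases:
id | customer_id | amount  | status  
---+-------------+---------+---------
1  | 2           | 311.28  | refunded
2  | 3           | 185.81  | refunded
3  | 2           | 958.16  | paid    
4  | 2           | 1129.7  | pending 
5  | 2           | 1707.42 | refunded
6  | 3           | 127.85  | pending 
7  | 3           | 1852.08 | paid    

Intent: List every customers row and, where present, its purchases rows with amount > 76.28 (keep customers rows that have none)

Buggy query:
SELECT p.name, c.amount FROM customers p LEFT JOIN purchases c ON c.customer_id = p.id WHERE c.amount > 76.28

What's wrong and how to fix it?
Bug: A WHERE condition on the right-hand table after LEFT JOIN drops unmatched parents

Fix: Put 'c.amount > 76.28' in the JOIN's ON clause instead of WHERE

Corrected query:
SELECT p.name, c.amount FROM customers p LEFT JOIN purchases c ON c.customer_id = p.id AND c.amount > 76.28

Result:
name  | amount 
------+--------
Carol | NULL   
Dave  | 311.28 
Dave  | 958.16 
Dave  | 1129.7 
Dave  | 1707.42
Eve   | 127.85 
Eve   | 185.81 
Eve   | 1852.08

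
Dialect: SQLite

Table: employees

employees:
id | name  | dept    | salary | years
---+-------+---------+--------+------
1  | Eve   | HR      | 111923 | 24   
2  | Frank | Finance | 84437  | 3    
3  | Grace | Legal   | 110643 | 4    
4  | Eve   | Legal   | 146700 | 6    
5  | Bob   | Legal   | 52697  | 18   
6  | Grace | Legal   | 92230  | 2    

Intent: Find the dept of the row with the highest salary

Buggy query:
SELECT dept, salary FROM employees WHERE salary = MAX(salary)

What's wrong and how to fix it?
Bug: MAX(salary) is an aggregate and cannot be used directly in WHERE

Fix: Use a subquery: WHERE salary = (SELECT MAX(salary) FROM employees)

Corrected query:
SELECT dept, salary FROM employees WHERE salary = (SELECT MAX(salary) FROM employees)

Result:
dept  | salary
------+-------
Legal | 146700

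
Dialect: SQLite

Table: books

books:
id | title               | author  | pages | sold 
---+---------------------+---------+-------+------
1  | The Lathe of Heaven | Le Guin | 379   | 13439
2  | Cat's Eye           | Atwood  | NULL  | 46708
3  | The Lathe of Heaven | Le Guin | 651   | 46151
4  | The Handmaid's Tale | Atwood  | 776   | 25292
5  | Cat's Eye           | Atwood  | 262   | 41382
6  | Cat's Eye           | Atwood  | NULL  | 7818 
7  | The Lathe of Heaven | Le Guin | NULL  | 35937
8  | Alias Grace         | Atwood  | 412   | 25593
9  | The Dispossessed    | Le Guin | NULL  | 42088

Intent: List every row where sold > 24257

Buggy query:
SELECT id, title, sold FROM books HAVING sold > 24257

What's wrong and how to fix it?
Bug: HAVING filters the output of aggregation, but this query has no GROUP BY and no aggregate functions, so SQLite rejects it (HAVING clause on a non-aggregate query); the condition here is per row

Fix: Replace HAVING with WHERE since the condition applies to individual rows

Corrected query:
SELECT id, title, sold FROM books WHERE sold > 24257

Result:
id | title               | sold 
---+---------------------+------
2  | Cat's Eye           | 46708
3  | The Lathe of Heaven | 46151
4  | The Handmaid's Tale | 25292
5  | Cat's Eye           | 41382
7  | The Lathe of Heaven | 35937
8  | Alias Grace         | 25593
9  | The Dispossessed    | 42088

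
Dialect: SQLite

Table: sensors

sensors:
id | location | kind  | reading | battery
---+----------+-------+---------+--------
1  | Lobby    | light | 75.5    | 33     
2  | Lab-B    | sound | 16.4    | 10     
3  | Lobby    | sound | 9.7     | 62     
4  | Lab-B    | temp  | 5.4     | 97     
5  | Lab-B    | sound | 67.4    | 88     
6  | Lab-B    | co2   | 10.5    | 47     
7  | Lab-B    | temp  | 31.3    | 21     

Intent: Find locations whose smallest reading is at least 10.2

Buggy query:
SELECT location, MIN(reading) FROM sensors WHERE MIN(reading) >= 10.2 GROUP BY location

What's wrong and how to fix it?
Bug: MIN() in WHERE is a misuse of aggregate

Fix: Replace WHERE with HAVING after the GROUP BY

Corrected query:
SELECT location, MIN(reading) FROM sensors GROUP BY location HAVING MIN(reading) >= 10.2

Result:
(no rows)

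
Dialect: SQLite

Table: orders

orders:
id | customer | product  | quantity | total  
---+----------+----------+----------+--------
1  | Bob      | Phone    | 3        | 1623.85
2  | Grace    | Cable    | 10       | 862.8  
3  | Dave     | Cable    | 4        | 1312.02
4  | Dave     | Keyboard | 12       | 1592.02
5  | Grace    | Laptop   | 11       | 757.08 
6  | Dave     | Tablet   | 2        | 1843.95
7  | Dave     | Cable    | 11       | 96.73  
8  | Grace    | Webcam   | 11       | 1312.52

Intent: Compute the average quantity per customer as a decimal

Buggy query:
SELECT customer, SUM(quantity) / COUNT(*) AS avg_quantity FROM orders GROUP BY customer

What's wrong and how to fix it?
Bug: Both operands are integers, so '/' performs integer division and truncates

Fix: Cast one side to REAL so the division keeps the fractional part

Corrected query:
SELECT customer, SUM(quantity) * 1.0 / COUNT(*) AS avg_quantity FROM orders GROUP BY customer

Result:
customer | avg_quantity
---------+-------------
Bob      | 3           
Dave     | 7.25        
Grace    | 10.666667   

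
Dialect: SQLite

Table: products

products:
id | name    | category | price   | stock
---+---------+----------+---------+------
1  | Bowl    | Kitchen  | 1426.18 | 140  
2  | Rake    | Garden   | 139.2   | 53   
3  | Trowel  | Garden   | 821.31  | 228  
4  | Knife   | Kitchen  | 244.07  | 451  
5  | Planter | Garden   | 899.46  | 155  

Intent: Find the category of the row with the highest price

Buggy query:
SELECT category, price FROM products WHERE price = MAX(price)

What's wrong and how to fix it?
Bug: MAX(price) is an aggregate and cannot be used directly in WHERE

Fix: Use a subquery: WHERE price = (SELECT MAX(price) FROM products)

Corrected query:
SELECT category, price FROM products WHERE price = (SELECT MAX(price) FROM products)

Result:
category | price  
---------+--------
Kitchen  | 1426.18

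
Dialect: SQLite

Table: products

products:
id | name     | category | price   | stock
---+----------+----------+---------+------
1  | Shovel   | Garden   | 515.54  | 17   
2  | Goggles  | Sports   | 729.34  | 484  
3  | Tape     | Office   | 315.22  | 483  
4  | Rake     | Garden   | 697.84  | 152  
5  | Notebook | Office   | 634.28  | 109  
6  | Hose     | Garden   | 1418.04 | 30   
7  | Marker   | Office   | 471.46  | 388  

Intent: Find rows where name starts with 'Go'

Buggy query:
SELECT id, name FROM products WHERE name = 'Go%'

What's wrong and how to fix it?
Bug: '=' compares the literal string including the % character; pattern matching needs LIKE

Fix: Use LIKE for wildcard pattern matching

Corrected query:
SELECT id, name FROM products WHERE name LIKE 'Go%'

Result:
id | name   
---+--------
2  | Goggles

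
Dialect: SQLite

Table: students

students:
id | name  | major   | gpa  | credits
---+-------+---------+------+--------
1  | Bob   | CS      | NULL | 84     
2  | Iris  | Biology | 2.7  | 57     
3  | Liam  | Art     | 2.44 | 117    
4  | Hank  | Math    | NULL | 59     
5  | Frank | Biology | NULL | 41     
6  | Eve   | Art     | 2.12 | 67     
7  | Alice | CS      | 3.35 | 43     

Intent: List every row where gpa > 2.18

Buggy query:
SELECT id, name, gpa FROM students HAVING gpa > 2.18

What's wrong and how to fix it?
Bug: This is a non-aggregate query (no GROUP BY, no aggregates), so in SQLite the HAVING clause is invalid here; a row-level condition belongs in WHERE

Fix: Replace HAVING with WHERE since the condition applies to individual rows

Corrected query:
SELECT id, name, gpa FROM students WHERE gpa > 2.18

Result:
id | name  | gpa 
---+-------+-----
2  | Iris  | 2.7 
3  | Liam  | 2.44
7  | Alice | 3.35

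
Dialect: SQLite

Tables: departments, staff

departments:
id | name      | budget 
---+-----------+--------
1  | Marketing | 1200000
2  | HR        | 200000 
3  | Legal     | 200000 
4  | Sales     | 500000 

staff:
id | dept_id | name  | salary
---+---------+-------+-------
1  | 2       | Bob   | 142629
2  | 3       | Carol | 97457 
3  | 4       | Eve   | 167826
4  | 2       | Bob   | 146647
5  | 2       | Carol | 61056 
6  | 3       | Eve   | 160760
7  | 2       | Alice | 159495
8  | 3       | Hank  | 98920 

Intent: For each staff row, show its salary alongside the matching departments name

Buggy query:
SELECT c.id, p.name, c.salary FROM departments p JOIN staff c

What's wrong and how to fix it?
Bug: JOIN with no ON clause produces a cartesian product; every staff row pairs with every departments row

Fix: Specify the join condition linking the foreign key to the parent id

Corrected query:
SELECT c.id, p.name, c.salary FROM departments p JOIN staff c ON c.dept_id = p.id

Result:
id | name  | salary
---+-------+-------
1  | HR    | 142629
2  | Legal | 97457 
3  | Sales | 167826
4  | HR    | 146647
5  | HR    | 61056 
6  | Legal | 160760
7  | HR    | 159495
8  | Legal | 98920 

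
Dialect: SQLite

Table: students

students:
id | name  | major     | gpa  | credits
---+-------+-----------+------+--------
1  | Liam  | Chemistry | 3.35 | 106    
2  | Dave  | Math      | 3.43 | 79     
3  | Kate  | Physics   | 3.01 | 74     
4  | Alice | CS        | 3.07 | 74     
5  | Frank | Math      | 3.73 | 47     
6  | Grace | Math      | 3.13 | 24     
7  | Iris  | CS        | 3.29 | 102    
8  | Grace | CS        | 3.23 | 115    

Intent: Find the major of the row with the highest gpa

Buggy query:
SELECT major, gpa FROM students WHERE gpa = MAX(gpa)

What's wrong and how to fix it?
Bug: WHERE is evaluated per row; an aggregate over the whole table isn't defined there

Fix: Use a subquery: WHERE gpa = (SELECT MAX(gpa) FROM students)

Corrected query:
SELECT major, gpa FROM students WHERE gpa = (SELECT MAX(gpa) FROM students)

Result:
major | gpa 
------+-----
Math  | 3.73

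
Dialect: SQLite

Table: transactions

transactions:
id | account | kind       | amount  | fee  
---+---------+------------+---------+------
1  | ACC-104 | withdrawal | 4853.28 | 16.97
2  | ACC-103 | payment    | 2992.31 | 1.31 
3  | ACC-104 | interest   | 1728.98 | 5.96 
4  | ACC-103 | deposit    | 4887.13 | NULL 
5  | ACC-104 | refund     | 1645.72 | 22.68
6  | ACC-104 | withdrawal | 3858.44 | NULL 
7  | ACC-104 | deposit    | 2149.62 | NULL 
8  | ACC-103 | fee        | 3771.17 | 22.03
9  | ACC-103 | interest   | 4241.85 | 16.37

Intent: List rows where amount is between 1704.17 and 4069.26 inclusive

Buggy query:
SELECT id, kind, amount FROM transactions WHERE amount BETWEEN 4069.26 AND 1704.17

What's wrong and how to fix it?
Bug: The bounds are reversed; BETWEEN a AND b requires a <= b to match anything

Fix: Write BETWEEN 1704.17 AND 4069.26

Corrected query:
SELECT id, kind, amount FROM transactions WHERE amount BETWEEN 1704.17 AND 4069.26

Result:
id | kind       | amount 
---+------------+--------
2  | payment    | 2992.31
3  | interest   | 1728.98
6  | withdrawal | 3858.44
7  | deposit    | 2149.62
8  | fee        | 3771.17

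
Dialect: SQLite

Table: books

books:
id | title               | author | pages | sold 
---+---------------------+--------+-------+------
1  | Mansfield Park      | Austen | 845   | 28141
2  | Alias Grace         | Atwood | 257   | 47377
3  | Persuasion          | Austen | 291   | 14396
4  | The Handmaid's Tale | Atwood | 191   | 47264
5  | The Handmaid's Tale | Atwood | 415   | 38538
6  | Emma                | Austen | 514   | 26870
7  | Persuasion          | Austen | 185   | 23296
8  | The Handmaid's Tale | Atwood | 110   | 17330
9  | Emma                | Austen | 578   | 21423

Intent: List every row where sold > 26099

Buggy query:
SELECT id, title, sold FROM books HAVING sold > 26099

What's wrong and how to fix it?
Bug: This is a non-aggregate query (no GROUP BY, no aggregates), so in SQLite the HAVING clause is invalid here; a row-level condition belongs in WHERE

Fix: Use WHERE for row-level filtering

Corrected query:
SELECT id, title, sold FROM books WHERE sold > 26099

Result:
id | title               | sold 
---+---------------------+------
1  | Mansfield Park      | 28141
2  | Alias Grace         | 47377
4  | The Handmaid's Tale | 47264
5  | The Handmaid's Tale | 38538
6  | Emma                | 26870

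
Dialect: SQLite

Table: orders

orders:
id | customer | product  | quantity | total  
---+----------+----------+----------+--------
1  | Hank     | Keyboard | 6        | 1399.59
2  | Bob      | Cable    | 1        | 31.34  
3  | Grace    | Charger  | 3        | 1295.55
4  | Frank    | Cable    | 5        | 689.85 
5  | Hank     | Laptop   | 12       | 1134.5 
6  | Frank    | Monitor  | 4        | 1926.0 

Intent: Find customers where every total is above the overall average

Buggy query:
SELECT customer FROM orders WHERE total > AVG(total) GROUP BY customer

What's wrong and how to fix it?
Bug: AVG() is an aggregate; it can't sit directly in WHERE

Fix: Use a subquery for AVG and a HAVING MIN(...) filter so the condition holds for every row in the group

Corrected query:
SELECT customer FROM orders GROUP BY customer HAVING MIN(total) > (SELECT AVG(total) FROM orders)

Result:
customer
--------
Grace   
Hank    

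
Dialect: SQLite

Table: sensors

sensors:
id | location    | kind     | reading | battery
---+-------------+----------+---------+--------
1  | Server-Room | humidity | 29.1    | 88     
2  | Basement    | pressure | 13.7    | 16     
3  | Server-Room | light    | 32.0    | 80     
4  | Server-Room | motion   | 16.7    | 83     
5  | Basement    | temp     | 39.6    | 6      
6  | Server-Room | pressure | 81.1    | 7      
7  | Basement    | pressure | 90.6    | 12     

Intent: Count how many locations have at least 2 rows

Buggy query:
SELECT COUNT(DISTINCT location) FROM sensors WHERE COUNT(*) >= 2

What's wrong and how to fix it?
Bug: WHERE filters individual rows, not groups, so a group-level COUNT is invalid there

Fix: Group first with HAVING COUNT(*) >= 2, then COUNT the resulting groups

Corrected query:
SELECT COUNT(*) FROM (SELECT location FROM sensors GROUP BY location HAVING COUNT(*) >= 2)

Result:
COUNT(*)
--------
2       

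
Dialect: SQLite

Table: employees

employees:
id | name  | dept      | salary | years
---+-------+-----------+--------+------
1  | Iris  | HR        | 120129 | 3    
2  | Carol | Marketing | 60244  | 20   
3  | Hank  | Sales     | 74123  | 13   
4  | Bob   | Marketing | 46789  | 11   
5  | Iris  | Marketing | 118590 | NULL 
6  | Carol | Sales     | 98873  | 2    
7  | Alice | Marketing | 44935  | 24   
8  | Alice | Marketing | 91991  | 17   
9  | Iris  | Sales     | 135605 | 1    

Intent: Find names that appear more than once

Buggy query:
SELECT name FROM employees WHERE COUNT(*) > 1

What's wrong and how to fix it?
Bug: WHERE can't reference COUNT(*); aggregates are computed after WHERE

Fix: GROUP BY name, then filter groups with HAVING COUNT(*) > 1

Corrected query:
SELECT name FROM employees GROUP BY name HAVING COUNT(*) > 1

Result:
name 
-----
Alice
Carol
Iris 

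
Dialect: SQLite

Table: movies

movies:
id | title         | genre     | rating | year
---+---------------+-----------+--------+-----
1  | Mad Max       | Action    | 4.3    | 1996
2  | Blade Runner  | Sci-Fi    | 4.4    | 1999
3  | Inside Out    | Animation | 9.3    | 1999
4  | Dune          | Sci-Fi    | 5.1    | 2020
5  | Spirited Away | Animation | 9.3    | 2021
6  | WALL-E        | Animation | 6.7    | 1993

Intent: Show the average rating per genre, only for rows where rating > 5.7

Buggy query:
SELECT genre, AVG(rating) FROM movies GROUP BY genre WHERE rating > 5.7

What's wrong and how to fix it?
Bug: Row-level WHERE must come before GROUP BY in the clause order

Fix: Place WHERE between FROM and GROUP BY

Corrected query:
SELECT genre, AVG(rating) FROM movies WHERE rating > 5.7 GROUP BY genre

Result:
genre     | AVG(rating)
----------+------------
Animation | 8.433333   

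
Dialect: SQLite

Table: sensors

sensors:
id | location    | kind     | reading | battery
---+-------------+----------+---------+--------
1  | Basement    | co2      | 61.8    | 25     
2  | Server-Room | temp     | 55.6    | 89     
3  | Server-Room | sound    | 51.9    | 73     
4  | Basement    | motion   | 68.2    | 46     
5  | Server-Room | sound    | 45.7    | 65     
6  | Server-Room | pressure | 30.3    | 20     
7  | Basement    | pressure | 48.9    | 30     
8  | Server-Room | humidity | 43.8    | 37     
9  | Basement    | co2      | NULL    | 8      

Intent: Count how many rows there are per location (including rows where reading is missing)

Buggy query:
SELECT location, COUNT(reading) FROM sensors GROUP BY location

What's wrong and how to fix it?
Bug: COUNT(reading) skips NULLs, so groups with missing reading are undercounted

Fix: Use COUNT(*) to count all rows regardless of NULL

Corrected query:
SELECT location, COUNT(*) FROM sensors GROUP BY location

Result:
location    | COUNT(*)
------------+---------
Basement    | 4       
Server-Room | 5       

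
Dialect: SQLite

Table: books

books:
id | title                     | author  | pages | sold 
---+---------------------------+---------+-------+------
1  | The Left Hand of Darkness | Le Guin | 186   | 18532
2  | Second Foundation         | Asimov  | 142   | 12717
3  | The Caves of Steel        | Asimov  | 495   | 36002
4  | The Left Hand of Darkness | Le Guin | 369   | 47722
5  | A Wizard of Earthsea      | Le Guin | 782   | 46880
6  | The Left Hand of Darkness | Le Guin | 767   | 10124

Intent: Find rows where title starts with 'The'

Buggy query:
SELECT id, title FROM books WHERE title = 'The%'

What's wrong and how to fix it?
Bug: '=' compares the literal string including the % character; pattern matching needs LIKE

Fix: Replace '=' with LIKE so 'The%' is treated as a pattern

Corrected query:
SELECT id, title FROM books WHERE title LIKE 'The%'

Result:
id | title                    
---+--------------------------
1  | The Left Hand of Darkness
3  | The Caves of Steel       
4  | The Left Hand of Darkness
6  | The Left Hand of Darkness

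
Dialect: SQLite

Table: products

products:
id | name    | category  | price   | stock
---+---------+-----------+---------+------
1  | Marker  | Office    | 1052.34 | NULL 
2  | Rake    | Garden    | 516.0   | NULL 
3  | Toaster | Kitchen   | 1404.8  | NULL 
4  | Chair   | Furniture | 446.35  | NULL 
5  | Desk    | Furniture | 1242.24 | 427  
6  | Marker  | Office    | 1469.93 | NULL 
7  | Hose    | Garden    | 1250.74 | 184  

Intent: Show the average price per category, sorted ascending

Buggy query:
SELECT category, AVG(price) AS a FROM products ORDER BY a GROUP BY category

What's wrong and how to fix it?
Bug: GROUP BY must precede ORDER BY

Fix: Reorder: SELECT … FROM … GROUP BY … ORDER BY …

Corrected query:
SELECT category, AVG(price) AS a FROM products GROUP BY category ORDER BY a

Result:
category  | a       
----------+---------
Furniture | 844.295 
Garden    | 883.37  
Office    | 1261.135
Kitchen   | 1404.8  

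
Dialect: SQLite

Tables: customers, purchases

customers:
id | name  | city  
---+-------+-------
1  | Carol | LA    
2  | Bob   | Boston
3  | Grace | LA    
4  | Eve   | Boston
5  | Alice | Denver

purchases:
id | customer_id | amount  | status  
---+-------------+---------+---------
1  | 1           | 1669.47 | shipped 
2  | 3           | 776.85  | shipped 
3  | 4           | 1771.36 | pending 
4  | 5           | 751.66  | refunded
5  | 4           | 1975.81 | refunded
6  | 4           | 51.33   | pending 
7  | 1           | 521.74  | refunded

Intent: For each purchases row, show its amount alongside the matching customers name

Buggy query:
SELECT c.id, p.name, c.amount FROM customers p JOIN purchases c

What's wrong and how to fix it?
Bug: Missing join condition: each purchases row is matched to all customers rows instead of just its own

Fix: Specify the join condition linking the foreign key to the parent id

Corrected query:
SELECT c.id, p.name, c.amount FROM customers p JOIN purchases c ON c.customer_id = p.id

Result:
id | name  | amount 
---+-------+--------
1  | Carol | 1669.47
2  | Grace | 776.85 
3  | Eve   | 1771.36
4  | Alice | 751.66 
5  | Eve   | 1975.81
6  | Eve   | 51.33  
7  | Carol | 521.74 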